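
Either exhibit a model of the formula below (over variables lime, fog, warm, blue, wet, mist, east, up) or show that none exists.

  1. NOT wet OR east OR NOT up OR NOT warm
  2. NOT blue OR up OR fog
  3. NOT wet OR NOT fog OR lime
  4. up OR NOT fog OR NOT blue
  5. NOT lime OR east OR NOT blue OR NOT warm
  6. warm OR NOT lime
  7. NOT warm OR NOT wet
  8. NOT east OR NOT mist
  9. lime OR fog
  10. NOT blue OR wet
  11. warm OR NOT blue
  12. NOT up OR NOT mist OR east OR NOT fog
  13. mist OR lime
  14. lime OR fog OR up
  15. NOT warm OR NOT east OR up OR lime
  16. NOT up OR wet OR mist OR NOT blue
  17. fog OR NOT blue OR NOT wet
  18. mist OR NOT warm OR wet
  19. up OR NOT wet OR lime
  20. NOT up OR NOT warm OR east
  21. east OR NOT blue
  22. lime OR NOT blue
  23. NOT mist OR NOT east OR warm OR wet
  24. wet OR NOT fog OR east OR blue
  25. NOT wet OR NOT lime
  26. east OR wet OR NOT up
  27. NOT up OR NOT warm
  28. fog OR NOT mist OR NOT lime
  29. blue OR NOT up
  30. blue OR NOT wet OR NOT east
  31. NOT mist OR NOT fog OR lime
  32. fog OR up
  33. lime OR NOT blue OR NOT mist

Try warm = true.
Unit clause (NOT wet) forces wet = false.
Unit clause (NOT blue) forces blue = false.
Unit clause (mist) forces mist = true.
Unit clause (NOT east) forces east = false.
Unit clause (NOT up) forces up = false.
Unit clause (NOT fog) forces fog = false.
That conflicts with the unit clause (fog).
That branch fails; take warm = false instead.
Unit clause (NOT lime) forces lime = false.
Unit clause (fog) forces fog = true.
Unit clause (NOT wet) forces wet = false.
Unit clause (NOT blue) forces blue = false.
Unit clause (mist) forces mist = true.
That conflicts with the unit clause (NOT mist).
Neither warm = true nor warm = false works.

UNSATISFIABLE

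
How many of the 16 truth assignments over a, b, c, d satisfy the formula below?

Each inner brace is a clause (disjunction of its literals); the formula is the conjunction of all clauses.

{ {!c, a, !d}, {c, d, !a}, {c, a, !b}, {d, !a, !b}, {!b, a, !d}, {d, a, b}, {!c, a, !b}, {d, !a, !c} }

5

There are 2^4 = 16 truth assignments over (a, b, c, d).
Check each against the 8 clauses (columns in the order a, b, c, d):
  F F F F  ✗ fails (d || a || b)
  F F F T  ✓ satisfies all
  F F T F  ✗ fails (d || a || b)
  F F T T  ✗ fails (!c || a || !d)
  F T F F  ✗ fails (c || a || !b)
  F T F T  ✗ fails (c || a || !b)
  F T T F  ✗ fails (!c || a || !b)
  F T T T  ✗ fails (!c || a || !d)
  T F F F  ✗ fails (c || d || !a)
  T F F T  ✓ satisfies all
  T F T F  ✗ fails (d || !a || !c)
  T F T T  ✓ satisfies all
  T T F F  ✗ fails (c || d || !a)
  T T F T  ✓ satisfies all
  T T T F  ✗ fails (d || !a || !b)
  T T T T  ✓ satisfies all
5 of the 16 rows are models.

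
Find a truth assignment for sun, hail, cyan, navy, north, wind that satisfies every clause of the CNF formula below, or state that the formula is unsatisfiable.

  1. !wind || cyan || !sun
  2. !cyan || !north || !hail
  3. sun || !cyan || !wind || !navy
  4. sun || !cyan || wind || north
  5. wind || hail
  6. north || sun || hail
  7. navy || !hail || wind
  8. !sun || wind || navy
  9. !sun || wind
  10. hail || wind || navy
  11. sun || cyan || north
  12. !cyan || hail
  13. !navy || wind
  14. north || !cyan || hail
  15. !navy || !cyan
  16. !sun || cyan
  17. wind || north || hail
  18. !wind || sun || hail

Case wind = true:
Case cyan = false:
From the singleton clause (!sun), sun = false.
From the singleton clause (north), north = true.
From the singleton clause (hail), hail = true.
All clauses hold; navy can take either value.

sun=false, hail=true, cyan=false, navy=false, north=true, wind=true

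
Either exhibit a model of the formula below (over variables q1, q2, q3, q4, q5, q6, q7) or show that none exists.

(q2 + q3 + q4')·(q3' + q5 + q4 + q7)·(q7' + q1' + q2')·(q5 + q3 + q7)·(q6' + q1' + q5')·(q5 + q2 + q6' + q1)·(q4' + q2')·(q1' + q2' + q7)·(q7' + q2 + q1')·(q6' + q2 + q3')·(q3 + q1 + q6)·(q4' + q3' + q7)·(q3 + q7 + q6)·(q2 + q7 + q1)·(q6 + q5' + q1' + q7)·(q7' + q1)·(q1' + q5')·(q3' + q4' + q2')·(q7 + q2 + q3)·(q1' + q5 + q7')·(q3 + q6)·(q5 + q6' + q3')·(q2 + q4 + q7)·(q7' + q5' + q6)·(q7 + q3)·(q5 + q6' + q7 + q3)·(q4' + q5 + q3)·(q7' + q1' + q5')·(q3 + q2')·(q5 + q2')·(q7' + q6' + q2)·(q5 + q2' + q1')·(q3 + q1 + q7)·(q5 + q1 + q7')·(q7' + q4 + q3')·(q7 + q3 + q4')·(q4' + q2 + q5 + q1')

Try q4 = 0.
Try q7 = 0.
The clause (q2) is unit, so q2 = 1.
The clause (q1') is unit, so q1 = 0.
The clause (q3) is unit, so q3 = 1.
The clause (q5) is unit, so q5 = 1.
Every clause is now satisfied; q6 is unconstrained.

q1=0, q2=1, q3=1, q4=0, q5=1, q6=1, q7=0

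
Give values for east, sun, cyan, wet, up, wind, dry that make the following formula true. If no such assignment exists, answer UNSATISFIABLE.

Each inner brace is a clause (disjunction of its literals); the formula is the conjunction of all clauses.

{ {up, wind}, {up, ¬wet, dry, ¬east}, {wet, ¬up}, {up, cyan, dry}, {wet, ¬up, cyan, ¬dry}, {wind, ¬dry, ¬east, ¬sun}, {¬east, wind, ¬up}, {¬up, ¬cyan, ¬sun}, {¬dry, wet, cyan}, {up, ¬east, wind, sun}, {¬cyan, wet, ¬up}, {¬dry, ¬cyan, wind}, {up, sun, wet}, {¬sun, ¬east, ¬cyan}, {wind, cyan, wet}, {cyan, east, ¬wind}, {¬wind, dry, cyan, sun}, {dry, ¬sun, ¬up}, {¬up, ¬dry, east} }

east=False,  sun=False,  cyan=False,  wet=True,  up=True,  wind=False,  dry=False

Suppose up = True.
From the singleton clause (wet), wet = True.
Suppose east = False.
From the singleton clause (¬dry), dry = False.
From the singleton clause (¬sun), sun = False.
Suppose cyan = False.
From the singleton clause (¬wind), wind = False.
All clauses are satisfied.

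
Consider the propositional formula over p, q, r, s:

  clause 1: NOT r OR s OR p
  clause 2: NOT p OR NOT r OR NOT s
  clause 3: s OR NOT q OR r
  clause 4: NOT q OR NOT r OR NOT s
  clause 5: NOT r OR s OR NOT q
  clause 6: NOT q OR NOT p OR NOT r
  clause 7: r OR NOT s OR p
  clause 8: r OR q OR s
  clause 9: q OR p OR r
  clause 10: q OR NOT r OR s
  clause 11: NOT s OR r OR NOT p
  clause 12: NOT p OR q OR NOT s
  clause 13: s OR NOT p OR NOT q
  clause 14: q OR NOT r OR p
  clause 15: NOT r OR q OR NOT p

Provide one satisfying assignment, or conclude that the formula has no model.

Try r = false.
Try s = true.
(p) alone gives p = true.
That conflicts with the unit clause (NOT p).
That branch fails; take s = false instead.
(NOT q) alone gives q = false.
That conflicts with the unit clause (q).
Either choice for s ends in contradiction.
That branch fails; take r = true instead.
Try s = true.
(NOT p) alone gives p = false.
(NOT q) alone gives q = false.
That conflicts with the unit clause (q).
That branch fails; take s = false instead.
(p) alone gives p = true.
(NOT q) alone gives q = false.
That conflicts with the unit clause (q).
Either choice for s ends in contradiction.
Either choice for r ends in contradiction.

UNSATISFIABLE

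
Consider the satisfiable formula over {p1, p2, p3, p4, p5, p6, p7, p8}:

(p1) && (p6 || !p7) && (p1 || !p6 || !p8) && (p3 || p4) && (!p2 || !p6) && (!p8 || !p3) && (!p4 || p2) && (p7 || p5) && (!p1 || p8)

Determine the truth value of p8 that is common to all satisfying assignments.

Suppose p8 = false.
The clause (p1) is unit, so p1 = true.
But (!p1) is also a unit clause — contradiction.
So every satisfying assignment has p8 = True.

True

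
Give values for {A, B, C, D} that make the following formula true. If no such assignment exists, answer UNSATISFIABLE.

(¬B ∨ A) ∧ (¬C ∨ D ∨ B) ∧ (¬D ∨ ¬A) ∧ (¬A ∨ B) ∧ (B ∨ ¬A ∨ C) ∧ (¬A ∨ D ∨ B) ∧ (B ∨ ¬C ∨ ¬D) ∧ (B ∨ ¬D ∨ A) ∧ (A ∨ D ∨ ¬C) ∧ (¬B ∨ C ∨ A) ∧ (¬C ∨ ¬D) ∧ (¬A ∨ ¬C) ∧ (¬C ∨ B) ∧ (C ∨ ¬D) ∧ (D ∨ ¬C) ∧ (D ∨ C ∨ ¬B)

Branch on B: set B = False.
From the singleton clause (¬A), A = False.
From the singleton clause (¬D), D = False.
From the singleton clause (¬C), C = False.
Every clause now holds.

A ↦ False,  B ↦ False,  C ↦ False,  D ↦ False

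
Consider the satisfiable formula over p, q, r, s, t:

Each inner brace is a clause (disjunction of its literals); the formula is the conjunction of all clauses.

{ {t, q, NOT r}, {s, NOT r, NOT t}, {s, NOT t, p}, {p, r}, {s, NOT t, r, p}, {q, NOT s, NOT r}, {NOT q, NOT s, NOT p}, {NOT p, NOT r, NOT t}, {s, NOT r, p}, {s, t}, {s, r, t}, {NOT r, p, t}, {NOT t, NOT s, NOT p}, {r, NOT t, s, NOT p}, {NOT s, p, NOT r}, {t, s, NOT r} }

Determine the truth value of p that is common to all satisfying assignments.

Suppose p = false.
Unit clause (r) forces r = true.
Unit clause (s) forces s = true.
Now (NOT s) is unsatisfied and unit — conflict.
So every satisfying assignment has p = True.

True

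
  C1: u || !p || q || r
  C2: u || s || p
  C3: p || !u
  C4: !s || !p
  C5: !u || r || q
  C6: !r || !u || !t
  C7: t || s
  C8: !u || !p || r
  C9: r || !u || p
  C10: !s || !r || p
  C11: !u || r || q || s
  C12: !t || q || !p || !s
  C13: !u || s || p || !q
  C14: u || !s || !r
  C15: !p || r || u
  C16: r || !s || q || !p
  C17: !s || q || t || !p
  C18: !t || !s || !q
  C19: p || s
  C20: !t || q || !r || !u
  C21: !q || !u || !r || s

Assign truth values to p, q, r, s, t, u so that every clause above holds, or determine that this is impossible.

p=false, q=false, r=false, s=true, t=false, u=false

Try p = false.
(!u) alone gives u = false.
(s) alone gives s = true.
(!r) alone gives r = false.
Try t = false.
No clause remains; q is free.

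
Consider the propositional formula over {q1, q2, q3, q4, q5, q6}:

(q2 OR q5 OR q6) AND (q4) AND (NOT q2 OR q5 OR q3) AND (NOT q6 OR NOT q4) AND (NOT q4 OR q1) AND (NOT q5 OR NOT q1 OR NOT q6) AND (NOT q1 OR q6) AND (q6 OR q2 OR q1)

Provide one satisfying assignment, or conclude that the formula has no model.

UNSATISFIABLE

Unit clause (q4) forces q4 = true.
Unit clause (NOT q6) forces q6 = false.
Unit clause (q1) forces q1 = true.
Now (NOT q1) is unsatisfied and unit — conflict.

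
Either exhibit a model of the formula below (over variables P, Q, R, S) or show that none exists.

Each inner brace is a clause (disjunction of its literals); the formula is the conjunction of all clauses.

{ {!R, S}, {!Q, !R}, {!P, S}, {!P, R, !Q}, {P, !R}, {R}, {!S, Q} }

UNSATISFIABLE

From the singleton clause (R), R = true.
From the singleton clause (S), S = true.
From the singleton clause (!Q), Q = false.
That conflicts with the unit clause (Q).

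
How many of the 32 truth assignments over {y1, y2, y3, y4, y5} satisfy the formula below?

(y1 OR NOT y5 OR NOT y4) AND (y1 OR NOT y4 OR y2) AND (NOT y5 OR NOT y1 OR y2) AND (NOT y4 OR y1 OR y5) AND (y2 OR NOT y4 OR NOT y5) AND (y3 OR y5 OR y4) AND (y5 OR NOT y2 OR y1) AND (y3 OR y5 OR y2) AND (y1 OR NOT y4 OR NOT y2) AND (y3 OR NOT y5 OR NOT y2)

11

There are 2^5 = 32 truth assignments over (y1, y2, y3, y4, y5).
Split on y4. With y4 = true, the clauses containing y4 are satisfied and NOT y4 drops from the rest; 4 of the 2^4 = 16 assignments to the other variables satisfy what remains.
With y4 = false, by the same count on the reduced clause set, 7 assignments work.
Total: 4 + 7 = 11.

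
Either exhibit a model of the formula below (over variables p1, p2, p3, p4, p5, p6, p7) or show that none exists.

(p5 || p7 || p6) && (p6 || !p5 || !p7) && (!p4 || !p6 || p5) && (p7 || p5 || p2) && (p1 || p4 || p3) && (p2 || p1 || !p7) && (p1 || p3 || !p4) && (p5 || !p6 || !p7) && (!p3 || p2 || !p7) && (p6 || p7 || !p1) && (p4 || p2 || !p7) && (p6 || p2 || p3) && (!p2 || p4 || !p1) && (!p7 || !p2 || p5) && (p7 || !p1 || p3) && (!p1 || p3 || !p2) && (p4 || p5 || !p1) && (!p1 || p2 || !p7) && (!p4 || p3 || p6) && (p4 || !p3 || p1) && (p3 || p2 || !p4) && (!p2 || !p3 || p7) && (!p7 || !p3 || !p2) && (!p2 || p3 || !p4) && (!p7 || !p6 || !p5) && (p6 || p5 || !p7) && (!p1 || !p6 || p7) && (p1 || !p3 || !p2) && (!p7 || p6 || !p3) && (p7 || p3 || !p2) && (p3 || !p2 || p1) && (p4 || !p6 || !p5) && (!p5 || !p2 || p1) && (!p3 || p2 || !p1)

Suppose p5 = true.
Suppose p6 = true.
The clause (!p7) is unit, so p7 = false.
The clause (!p1) is unit, so p1 = false.
The clause (p4) is unit, so p4 = true.
The clause (p3) is unit, so p3 = true.
The clause (!p2) is unit, so p2 = false.
Every clause now holds.

p1=false,  p2=false,  p3=true,  p4=true,  p5=true,  p6=true,  p7=false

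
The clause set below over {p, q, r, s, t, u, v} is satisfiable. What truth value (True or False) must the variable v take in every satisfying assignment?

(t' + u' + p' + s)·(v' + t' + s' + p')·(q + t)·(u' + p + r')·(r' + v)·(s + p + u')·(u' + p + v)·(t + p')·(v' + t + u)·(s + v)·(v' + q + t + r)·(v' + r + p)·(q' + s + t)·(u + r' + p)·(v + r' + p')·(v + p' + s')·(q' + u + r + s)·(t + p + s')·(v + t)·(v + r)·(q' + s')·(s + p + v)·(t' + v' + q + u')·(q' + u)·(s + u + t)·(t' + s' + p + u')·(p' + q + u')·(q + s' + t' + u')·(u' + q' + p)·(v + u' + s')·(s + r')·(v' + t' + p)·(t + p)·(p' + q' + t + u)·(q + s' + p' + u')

Suppose v = 0.
Unit clause (r') forces r = 0.
That conflicts with the unit clause (r).
So every satisfying assignment has v = True.

True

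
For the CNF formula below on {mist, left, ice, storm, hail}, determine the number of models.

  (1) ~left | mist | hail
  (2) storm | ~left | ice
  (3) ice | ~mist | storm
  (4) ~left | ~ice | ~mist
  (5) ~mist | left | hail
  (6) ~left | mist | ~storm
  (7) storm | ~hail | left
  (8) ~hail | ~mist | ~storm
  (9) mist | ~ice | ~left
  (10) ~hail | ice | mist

There are 2^5 = 32 truth assignments over (mist, left, ice, storm, hail).
Split on hail. With hail = 1, the clauses containing hail are satisfied and ~hail drops from the rest; 1 of the 2^4 = 16 assignments to the other variables satisfy what remains.
With hail = 0, by the same count on the reduced clause set, 5 assignments work.
(One model: mist=F, left=F, ice=F, storm=F, hail=F.)
Total: 1 + 5 = 6.

6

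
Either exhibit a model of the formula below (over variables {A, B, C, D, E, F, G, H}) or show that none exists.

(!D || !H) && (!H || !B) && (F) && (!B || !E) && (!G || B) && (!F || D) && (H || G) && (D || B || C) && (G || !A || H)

(F) alone gives F = true.
(D) alone gives D = true.
(!H) alone gives H = false.
(G) alone gives G = true.
(B) alone gives B = true.
(!E) alone gives E = false.
All clauses hold; A, C can take either value.

A ↦ true, B ↦ true, C ↦ true, D ↦ true, E ↦ false, F ↦ true, G ↦ true, H ↦ false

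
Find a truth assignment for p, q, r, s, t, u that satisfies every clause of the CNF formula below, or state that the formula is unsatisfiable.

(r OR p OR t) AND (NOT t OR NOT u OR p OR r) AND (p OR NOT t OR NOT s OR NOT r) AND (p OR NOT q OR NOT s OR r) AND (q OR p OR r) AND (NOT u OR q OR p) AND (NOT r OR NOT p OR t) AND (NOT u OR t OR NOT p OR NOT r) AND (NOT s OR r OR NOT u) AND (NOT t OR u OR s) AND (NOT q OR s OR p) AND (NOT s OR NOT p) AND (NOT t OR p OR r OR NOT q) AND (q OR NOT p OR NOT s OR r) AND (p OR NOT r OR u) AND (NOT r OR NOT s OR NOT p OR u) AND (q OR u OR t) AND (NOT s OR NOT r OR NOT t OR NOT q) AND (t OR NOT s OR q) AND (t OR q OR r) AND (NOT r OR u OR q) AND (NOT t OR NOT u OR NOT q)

p=false, q=true, r=true, s=true, t=false, u=true

Branch on s: set s = true.
Unit clause (NOT p) forces p = false.
Branch on r: set r = true.
Unit clause (NOT t) forces t = false.
Unit clause (u) forces u = true.
Unit clause (q) forces q = true.
This assignment satisfies each clause.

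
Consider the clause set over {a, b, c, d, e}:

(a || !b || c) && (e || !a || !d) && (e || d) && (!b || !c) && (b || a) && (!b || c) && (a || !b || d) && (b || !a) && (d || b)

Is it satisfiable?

Branch on e: set e = true.
Branch on b: set b = false.
(a) alone gives a = true.
But (!a) is also a unit clause — contradiction.
So b must be the other value — set b = true.
(!c) alone gives c = false.
But (c) is also a unit clause — contradiction.
Both values of b lead to a conflict.
So e must be the other value — set e = false.
(d) alone gives d = true.
(!a) alone gives a = false.
(b) alone gives b = true.
(c) alone gives c = true.
But (!c) is also a unit clause — contradiction.
Both values of e lead to a conflict.
No assignment satisfies every clause.

No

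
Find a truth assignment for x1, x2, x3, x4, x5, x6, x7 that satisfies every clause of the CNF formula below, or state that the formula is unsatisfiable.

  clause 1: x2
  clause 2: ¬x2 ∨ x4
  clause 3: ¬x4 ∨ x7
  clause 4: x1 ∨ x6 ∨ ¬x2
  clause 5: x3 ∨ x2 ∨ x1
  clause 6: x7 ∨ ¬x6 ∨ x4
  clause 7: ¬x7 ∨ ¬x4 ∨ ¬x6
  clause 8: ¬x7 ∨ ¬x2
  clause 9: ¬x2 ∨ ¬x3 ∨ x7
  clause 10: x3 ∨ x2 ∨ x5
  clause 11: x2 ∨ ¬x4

UNSATISFIABLE

(x2) alone gives x2 = True.
(x4) alone gives x4 = True.
(x7) alone gives x7 = True.
Now (¬x7) is unsatisfied and unit — conflict.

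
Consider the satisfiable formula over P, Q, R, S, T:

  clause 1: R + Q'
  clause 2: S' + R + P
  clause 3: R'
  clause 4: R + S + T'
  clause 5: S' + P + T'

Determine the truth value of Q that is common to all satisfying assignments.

Suppose Q = 1.
The clause (R) is unit, so R = 1.
But (R') is also a unit clause — contradiction.
So every satisfying assignment has Q = False.

False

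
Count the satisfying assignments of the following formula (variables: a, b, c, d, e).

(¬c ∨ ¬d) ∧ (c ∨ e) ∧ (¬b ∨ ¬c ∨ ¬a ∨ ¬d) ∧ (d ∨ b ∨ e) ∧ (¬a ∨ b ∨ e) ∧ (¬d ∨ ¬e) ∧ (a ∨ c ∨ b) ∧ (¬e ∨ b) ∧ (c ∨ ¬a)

5

There are 2^5 = 32 truth assignments over (a, b, c, d, e).
Split on a. With a = True, the clauses containing a are satisfied and ¬a drops from the rest; 2 of the 2^4 = 16 assignments to the other variables satisfy what remains.
With a = False, by the same count on the reduced clause set, 3 assignments work.
(One model: a=F, b=T, c=F, d=F, e=T.)
Total: 2 + 3 = 5.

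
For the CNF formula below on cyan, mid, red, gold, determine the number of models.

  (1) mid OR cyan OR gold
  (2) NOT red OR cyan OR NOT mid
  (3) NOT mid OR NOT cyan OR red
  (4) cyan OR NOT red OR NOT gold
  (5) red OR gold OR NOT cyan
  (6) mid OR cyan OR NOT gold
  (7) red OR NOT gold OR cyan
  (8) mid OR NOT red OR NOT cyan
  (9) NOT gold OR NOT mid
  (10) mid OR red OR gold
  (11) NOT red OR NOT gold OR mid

3

There are 2^4 = 16 truth assignments over (cyan, mid, red, gold).
Split on cyan. With cyan = true, the clauses containing cyan are satisfied and NOT cyan drops from the rest; 2 of the 2^3 = 8 assignments to the other variables satisfy what remains.
With cyan = false, by the same count on the reduced clause set, 1 assignment works.
(One model: cyan=F, mid=T, red=F, gold=F.)
Total: 2 + 1 = 3.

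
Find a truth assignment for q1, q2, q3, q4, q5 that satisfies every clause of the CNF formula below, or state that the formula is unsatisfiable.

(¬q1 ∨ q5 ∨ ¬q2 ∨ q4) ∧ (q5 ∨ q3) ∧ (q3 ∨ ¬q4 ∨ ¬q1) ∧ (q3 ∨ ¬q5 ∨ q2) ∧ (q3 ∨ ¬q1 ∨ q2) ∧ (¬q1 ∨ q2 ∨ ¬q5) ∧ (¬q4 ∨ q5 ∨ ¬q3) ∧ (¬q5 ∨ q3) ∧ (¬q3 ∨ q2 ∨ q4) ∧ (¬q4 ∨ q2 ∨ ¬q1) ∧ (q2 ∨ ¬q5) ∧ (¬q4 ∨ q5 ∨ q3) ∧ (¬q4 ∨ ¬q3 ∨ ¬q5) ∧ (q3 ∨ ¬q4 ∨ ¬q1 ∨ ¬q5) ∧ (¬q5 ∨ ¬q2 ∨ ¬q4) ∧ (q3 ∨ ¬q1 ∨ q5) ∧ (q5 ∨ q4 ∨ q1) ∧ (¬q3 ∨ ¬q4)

Try q5 = True.
From the singleton clause (q3), q3 = True.
From the singleton clause (q2), q2 = True.
From the singleton clause (¬q4), q4 = False.
Every clause is now satisfied; q1 is unconstrained.

q1=True; q2=True; q3=True; q4=False; q5=True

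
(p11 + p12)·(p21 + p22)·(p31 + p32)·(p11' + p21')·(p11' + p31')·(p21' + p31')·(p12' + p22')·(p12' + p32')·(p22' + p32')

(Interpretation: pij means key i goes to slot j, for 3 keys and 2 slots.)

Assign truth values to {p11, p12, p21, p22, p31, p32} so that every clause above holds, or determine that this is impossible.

UNSATISFIABLE

Suppose p11 = 1.
The clause (p21') is unit, so p21 = 0.
The clause (p22) is unit, so p22 = 1.
The clause (p31') is unit, so p31 = 0.
The clause (p32) is unit, so p32 = 1.
Now (p32') is unsatisfied and unit — conflict.
So p11 must be the other value — set p11 = 0.
The clause (p12) is unit, so p12 = 1.
The clause (p22') is unit, so p22 = 0.
The clause (p21) is unit, so p21 = 1.
The clause (p31') is unit, so p31 = 0.
The clause (p32) is unit, so p32 = 1.
Now (p32') is unsatisfied and unit — conflict.
Either choice for p11 ends in contradiction.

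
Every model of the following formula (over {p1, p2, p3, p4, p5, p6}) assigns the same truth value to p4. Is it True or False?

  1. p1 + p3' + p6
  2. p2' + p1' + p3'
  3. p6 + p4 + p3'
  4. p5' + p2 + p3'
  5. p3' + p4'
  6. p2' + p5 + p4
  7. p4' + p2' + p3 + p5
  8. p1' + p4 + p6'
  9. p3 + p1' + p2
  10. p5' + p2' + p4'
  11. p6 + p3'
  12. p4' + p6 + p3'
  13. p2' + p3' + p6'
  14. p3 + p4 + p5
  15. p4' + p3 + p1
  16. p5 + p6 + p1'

Suppose p4 = 1.
(p3') alone gives p3 = 0.
(p1) alone gives p1 = 1.
(p2) alone gives p2 = 1.
(p5) alone gives p5 = 1.
That conflicts with the unit clause (p5').
So every satisfying assignment has p4 = False.

False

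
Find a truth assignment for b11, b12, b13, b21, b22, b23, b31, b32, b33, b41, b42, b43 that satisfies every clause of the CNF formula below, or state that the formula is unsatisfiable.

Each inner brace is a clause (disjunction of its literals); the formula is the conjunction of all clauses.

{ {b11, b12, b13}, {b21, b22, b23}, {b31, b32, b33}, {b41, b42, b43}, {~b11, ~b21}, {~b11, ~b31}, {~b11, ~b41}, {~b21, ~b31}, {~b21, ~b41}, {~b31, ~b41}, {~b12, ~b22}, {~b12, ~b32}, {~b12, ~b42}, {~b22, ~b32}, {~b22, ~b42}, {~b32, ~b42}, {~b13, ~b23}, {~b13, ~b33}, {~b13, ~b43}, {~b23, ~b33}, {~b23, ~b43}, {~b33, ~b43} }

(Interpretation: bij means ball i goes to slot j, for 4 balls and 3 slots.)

UNSATISFIABLE

Try b11 = 0.
Try b12 = 1.
From the singleton clause (~b22), b22 = 0.
From the singleton clause (~b32), b32 = 0.
From the singleton clause (~b42), b42 = 0.
Try b21 = 1.
From the singleton clause (~b31), b31 = 0.
From the singleton clause (b33), b33 = 1.
From the singleton clause (~b41), b41 = 0.
From the singleton clause (b43), b43 = 1.
But (~b43) is also a unit clause — contradiction.
That branch fails; take b21 = 0 instead.
From the singleton clause (b23), b23 = 1.
From the singleton clause (~b13), b13 = 0.
From the singleton clause (~b33), b33 = 0.
From the singleton clause (b31), b31 = 1.
From the singleton clause (~b41), b41 = 0.
From the singleton clause (b43), b43 = 1.
But (~b43) is also a unit clause — contradiction.
Either choice for b21 ends in contradiction.
That branch fails; take b12 = 0 instead.
From the singleton clause (b13), b13 = 1.
From the singleton clause (~b23), b23 = 0.
From the singleton clause (~b33), b33 = 0.
From the singleton clause (~b43), b43 = 0.
Try b21 = 1.
From the singleton clause (~b31), b31 = 0.
From the singleton clause (b32), b32 = 1.
From the singleton clause (~b41), b41 = 0.
From the singleton clause (b42), b42 = 1.
But (~b42) is also a unit clause — contradiction.
That branch fails; take b21 = 0 instead.
From the singleton clause (b22), b22 = 1.
From the singleton clause (~b32), b32 = 0.
From the singleton clause (b31), b31 = 1.
From the singleton clause (~b41), b41 = 0.
From the singleton clause (b42), b42 = 1.
But (~b42) is also a unit clause — contradiction.
Either choice for b21 ends in contradiction.
Either choice for b12 ends in contradiction.
That branch fails; take b11 = 1 instead.
From the singleton clause (~b21), b21 = 0.
From the singleton clause (~b31), b31 = 0.
From the singleton clause (~b41), b41 = 0.
Try b22 = 1.
From the singleton clause (~b12), b12 = 0.
From the singleton clause (~b32), b32 = 0.
From the singleton clause (b33), b33 = 1.
From the singleton clause (~b42), b42 = 0.
From the singleton clause (b43), b43 = 1.
But (~b43) is also a unit clause — contradiction.
That branch fails; take b22 = 0 instead.
From the singleton clause (b23), b23 = 1.
From the singleton clause (~b13), b13 = 0.
From the singleton clause (~b33), b33 = 0.
From the singleton clause (b32), b32 = 1.
From the singleton clause (~b12), b12 = 0.
From the singleton clause (~b42), b42 = 0.
From the singleton clause (b43), b43 = 1.
But (~b43) is also a unit clause — contradiction.
Either choice for b22 ends in contradiction.
Either choice for b11 ends in contradiction.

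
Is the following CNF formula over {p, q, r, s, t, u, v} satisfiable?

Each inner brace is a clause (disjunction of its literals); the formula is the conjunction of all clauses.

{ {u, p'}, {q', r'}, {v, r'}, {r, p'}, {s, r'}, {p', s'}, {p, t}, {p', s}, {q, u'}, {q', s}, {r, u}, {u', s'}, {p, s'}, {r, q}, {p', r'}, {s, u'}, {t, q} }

Suppose u = 1.
The clause (q) is unit, so q = 1.
The clause (r') is unit, so r = 0.
The clause (p') is unit, so p = 0.
The clause (t) is unit, so t = 1.
The clause (s) is unit, so s = 1.
Now (s') is unsatisfied and unit — conflict.
Undo u and try u = 0.
The clause (p') is unit, so p = 0.
The clause (t) is unit, so t = 1.
The clause (r) is unit, so r = 1.
The clause (q') is unit, so q = 0.
The clause (v) is unit, so v = 1.
The clause (s) is unit, so s = 1.
Now (s') is unsatisfied and unit — conflict.
Both values of u lead to a conflict.
No assignment satisfies every clause.

No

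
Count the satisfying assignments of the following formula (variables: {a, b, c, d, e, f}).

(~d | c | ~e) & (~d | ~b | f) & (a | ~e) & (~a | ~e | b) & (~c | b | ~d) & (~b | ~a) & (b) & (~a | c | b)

6

There are 2^6 = 64 truth assignments over (a, b, c, d, e, f).
Split on f. With f = 1, the clauses containing f are satisfied and ~f drops from the rest; 4 of the 2^5 = 32 assignments to the other variables satisfy what remains.
With f = 0, by the same count on the reduced clause set, 2 assignments work.
Total: 4 + 2 = 6.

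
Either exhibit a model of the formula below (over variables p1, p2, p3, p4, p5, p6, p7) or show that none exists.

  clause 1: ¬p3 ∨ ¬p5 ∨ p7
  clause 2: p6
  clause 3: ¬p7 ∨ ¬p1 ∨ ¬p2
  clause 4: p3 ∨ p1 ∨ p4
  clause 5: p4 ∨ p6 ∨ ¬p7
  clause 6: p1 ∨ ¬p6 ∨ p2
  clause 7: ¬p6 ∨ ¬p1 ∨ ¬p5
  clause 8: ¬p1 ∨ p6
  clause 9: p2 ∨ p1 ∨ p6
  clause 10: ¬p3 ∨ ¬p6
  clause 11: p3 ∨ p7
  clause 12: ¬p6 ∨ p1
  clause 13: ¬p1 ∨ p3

UNSATISFIABLE

Unit clause (p6) forces p6 = True.
Unit clause (¬p3) forces p3 = False.
Unit clause (p7) forces p7 = True.
Unit clause (p1) forces p1 = True.
That conflicts with the unit clause (¬p1).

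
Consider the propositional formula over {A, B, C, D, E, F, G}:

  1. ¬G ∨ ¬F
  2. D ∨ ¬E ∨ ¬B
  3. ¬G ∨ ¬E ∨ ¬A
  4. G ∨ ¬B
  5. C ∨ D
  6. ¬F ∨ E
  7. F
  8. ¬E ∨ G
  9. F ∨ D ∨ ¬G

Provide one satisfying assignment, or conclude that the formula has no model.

UNSATISFIABLE

Unit clause (F) forces F = True.
Unit clause (¬G) forces G = False.
Unit clause (¬B) forces B = False.
Unit clause (E) forces E = True.
Now (¬E) is unsatisfied and unit — conflict.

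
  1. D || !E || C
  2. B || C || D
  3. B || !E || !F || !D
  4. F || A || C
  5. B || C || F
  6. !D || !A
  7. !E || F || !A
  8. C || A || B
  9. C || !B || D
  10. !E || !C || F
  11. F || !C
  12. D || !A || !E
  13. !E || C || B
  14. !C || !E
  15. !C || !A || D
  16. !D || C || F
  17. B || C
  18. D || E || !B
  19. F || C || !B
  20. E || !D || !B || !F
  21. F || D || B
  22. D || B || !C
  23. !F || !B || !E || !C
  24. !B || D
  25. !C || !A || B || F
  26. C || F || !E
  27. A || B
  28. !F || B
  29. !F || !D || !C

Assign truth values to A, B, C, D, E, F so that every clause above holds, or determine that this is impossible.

A=false, B=true, C=false, D=true, E=true, F=true

Suppose D = true.
From the singleton clause (!A), A = false.
From the singleton clause (B), B = true.
Suppose F = true.
From the singleton clause (E), E = true.
From the singleton clause (!C), C = false.
Every clause now holds.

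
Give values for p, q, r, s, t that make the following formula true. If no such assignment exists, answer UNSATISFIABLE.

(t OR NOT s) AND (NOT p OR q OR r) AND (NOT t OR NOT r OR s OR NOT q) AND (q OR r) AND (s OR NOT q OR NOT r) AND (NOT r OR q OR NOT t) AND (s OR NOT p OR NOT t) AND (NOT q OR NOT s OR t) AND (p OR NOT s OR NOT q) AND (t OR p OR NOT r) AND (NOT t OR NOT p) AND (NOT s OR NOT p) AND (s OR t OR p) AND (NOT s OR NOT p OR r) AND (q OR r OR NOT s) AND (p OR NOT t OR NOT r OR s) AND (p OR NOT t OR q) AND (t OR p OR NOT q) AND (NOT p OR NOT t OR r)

p=true,  q=true,  r=false,  s=false,  t=false

Branch on t: set t = false.
From the singleton clause (NOT s), s = false.
From the singleton clause (p), p = true.
Branch on q: set q = true.
From the singleton clause (NOT r), r = false.
All clauses are satisfied.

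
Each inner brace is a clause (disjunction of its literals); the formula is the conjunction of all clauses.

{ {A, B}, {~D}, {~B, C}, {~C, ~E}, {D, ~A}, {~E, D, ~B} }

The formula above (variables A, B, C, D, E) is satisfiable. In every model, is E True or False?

False

Suppose E = 1.
From the singleton clause (~D), D = 0.
From the singleton clause (~C), C = 0.
From the singleton clause (~B), B = 0.
From the singleton clause (A), A = 1.
That conflicts with the unit clause (~A).
So every satisfying assignment has E = False.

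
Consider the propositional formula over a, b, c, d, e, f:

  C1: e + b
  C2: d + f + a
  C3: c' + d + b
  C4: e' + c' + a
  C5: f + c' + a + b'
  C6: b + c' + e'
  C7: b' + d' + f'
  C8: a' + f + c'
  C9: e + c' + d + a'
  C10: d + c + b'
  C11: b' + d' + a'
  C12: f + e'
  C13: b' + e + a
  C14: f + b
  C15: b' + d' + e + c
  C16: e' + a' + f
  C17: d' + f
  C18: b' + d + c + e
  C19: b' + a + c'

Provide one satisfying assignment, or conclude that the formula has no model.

a: 0,  b: 0,  c: 0,  d: 1,  e: 1,  f: 1

Case e = 1:
Unit clause (f) forces f = 1.
Case c = 0:
Case b = 0:
No clause remains; a, d are free.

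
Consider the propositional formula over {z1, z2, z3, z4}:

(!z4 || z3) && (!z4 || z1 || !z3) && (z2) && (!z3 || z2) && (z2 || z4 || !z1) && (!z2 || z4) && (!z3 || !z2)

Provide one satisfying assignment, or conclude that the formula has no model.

UNSATISFIABLE

The clause (z2) is unit, so z2 = true.
The clause (z4) is unit, so z4 = true.
The clause (z3) is unit, so z3 = true.
Now (!z3) is unsatisfied and unit — conflict.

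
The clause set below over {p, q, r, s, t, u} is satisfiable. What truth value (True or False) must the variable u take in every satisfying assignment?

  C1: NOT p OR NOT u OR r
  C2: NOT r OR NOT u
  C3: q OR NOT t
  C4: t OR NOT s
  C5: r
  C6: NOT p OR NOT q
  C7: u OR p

Suppose u = true.
The clause (NOT r) is unit, so r = false.
But (r) is also a unit clause — contradiction.
So every satisfying assignment has u = False.

False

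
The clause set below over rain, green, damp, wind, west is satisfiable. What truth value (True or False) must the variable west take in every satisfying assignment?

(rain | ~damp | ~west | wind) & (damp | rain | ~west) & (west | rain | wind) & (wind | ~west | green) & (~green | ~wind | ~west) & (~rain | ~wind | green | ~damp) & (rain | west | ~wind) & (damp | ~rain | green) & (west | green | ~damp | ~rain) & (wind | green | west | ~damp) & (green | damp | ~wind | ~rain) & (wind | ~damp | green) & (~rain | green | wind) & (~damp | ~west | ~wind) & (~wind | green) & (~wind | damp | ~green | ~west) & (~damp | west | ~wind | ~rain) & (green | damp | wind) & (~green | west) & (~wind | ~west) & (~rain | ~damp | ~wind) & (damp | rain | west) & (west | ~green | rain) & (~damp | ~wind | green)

Suppose west = 0.
(~green) alone gives green = 0.
(~wind) alone gives wind = 0.
(rain) alone gives rain = 1.
That conflicts with the unit clause (~rain).
So every satisfying assignment has west = True.

True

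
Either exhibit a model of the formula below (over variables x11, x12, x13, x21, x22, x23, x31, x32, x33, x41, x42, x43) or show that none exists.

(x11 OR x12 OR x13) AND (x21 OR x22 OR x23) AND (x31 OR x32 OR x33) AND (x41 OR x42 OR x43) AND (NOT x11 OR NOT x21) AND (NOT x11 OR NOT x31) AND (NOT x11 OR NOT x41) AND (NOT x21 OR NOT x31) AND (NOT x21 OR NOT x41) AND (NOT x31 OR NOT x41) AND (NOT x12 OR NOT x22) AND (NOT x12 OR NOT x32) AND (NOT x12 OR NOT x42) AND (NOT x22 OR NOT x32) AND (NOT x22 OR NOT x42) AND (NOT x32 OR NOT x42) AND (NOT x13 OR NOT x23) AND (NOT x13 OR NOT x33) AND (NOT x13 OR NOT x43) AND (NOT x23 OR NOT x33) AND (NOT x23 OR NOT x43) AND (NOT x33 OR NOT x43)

UNSATISFIABLE

Branch on x11: set x11 = false.
Branch on x12: set x12 = true.
Unit clause (NOT x22) forces x22 = false.
Unit clause (NOT x32) forces x32 = false.
Unit clause (NOT x42) forces x42 = false.
Branch on x21: set x21 = true.
Unit clause (NOT x31) forces x31 = false.
Unit clause (x33) forces x33 = true.
Unit clause (NOT x41) forces x41 = false.
Unit clause (x43) forces x43 = true.
Now (NOT x43) is unsatisfied and unit — conflict.
Undo x21 and try x21 = false.
Unit clause (x23) forces x23 = true.
Unit clause (NOT x13) forces x13 = false.
Unit clause (NOT x33) forces x33 = false.
Unit clause (x31) forces x31 = true.
Unit clause (NOT x41) forces x41 = false.
Unit clause (x43) forces x43 = true.
Now (NOT x43) is unsatisfied and unit — conflict.
Both values of x21 lead to a conflict.
Undo x12 and try x12 = false.
Unit clause (x13) forces x13 = true.
Unit clause (NOT x23) forces x23 = false.
Unit clause (NOT x33) forces x33 = false.
Unit clause (NOT x43) forces x43 = false.
Branch on x21: set x21 = true.
Unit clause (NOT x31) forces x31 = false.
Unit clause (x32) forces x32 = true.
Unit clause (NOT x41) forces x41 = false.
Unit clause (x42) forces x42 = true.
Now (NOT x42) is unsatisfied and unit — conflict.
Undo x21 and try x21 = false.
Unit clause (x22) forces x22 = true.
Unit clause (NOT x32) forces x32 = false.
Unit clause (x31) forces x31 = true.
Unit clause (NOT x41) forces x41 = false.
Unit clause (x42) forces x42 = true.
Now (NOT x42) is unsatisfied and unit — conflict.
Both values of x21 lead to a conflict.
Both values of x12 lead to a conflict.
Undo x11 and try x11 = true.
Unit clause (NOT x21) forces x21 = false.
Unit clause (NOT x31) forces x31 = false.
Unit clause (NOT x41) forces x41 = false.
Branch on x22: set x22 = true.
Unit clause (NOT x12) forces x12 = false.
Unit clause (NOT x32) forces x32 = false.
Unit clause (x33) forces x33 = true.
Unit clause (NOT x42) forces x42 = false.
Unit clause (x43) forces x43 = true.
Now (NOT x43) is unsatisfied and unit — conflict.
Undo x22 and try x22 = false.
Unit clause (x23) forces x23 = true.
Unit clause (NOT x13) forces x13 = false.
Unit clause (NOT x33) forces x33 = false.
Unit clause (x32) forces x32 = true.
Unit clause (NOT x12) forces x12 = false.
Unit clause (NOT x42) forces x42 = false.
Unit clause (x43) forces x43 = true.
Now (NOT x43) is unsatisfied and unit — conflict.
Both values of x22 lead to a conflict.
Both values of x11 lead to a conflict.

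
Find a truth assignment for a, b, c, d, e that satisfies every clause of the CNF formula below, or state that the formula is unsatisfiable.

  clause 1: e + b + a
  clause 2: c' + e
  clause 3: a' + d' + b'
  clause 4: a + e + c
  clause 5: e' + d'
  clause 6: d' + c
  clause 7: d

UNSATISFIABLE

Unit clause (d) forces d = 1.
Unit clause (e') forces e = 0.
Unit clause (c') forces c = 0.
Now (c) is unsatisfied and unit — conflict.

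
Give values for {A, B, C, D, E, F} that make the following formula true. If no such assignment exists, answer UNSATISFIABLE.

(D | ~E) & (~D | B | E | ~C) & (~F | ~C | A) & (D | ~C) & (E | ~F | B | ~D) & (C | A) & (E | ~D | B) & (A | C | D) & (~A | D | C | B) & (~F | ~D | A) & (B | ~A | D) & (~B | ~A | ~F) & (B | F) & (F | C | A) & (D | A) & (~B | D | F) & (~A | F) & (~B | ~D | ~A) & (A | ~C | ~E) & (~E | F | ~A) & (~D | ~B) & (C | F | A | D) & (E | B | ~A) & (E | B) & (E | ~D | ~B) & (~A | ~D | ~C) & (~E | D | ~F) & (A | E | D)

Case D = 1:
From the singleton clause (~B), B = 0.
From the singleton clause (E), E = 1.
From the singleton clause (F), F = 1.
From the singleton clause (A), A = 1.
From the singleton clause (~C), C = 0.
This assignment satisfies each clause.

A: 1, B: 0, C: 0, D: 1, E: 1, F: 1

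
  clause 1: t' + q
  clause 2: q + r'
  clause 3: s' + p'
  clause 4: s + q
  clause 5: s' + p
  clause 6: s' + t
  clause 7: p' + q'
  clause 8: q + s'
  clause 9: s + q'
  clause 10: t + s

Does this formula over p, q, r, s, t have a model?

No

Suppose t = 0.
(s') alone gives s = 0.
Now (s) is unsatisfied and unit — conflict.
That branch fails; take t = 1 instead.
(q) alone gives q = 1.
(p') alone gives p = 0.
(s') alone gives s = 0.
Now (s) is unsatisfied and unit — conflict.
Neither t = 1 nor t = 0 works.
No assignment satisfies every clause.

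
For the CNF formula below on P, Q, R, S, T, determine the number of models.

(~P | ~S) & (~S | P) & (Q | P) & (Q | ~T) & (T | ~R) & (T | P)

6

There are 2^5 = 32 truth assignments over (P, Q, R, S, T).
Split on R. With R = 1, the clauses containing R are satisfied and ~R drops from the rest; 2 of the 2^4 = 16 assignments to the other variables satisfy what remains.
With R = 0, by the same count on the reduced clause set, 4 assignments work.
(One model: P=F, Q=T, R=F, S=F, T=T.)
Total: 2 + 4 = 6.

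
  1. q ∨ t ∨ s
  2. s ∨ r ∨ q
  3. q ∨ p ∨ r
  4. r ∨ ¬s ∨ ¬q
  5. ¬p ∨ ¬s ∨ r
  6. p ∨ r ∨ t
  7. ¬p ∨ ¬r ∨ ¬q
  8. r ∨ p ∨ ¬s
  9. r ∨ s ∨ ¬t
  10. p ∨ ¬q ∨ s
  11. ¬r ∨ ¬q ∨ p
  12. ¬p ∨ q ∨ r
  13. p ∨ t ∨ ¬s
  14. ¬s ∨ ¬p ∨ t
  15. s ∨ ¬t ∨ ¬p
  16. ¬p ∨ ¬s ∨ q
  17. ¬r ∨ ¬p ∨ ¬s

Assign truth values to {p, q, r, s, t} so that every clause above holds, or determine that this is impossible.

Branch on q: set q = False.
Branch on t: set t = True.
Branch on s: set s = False.
(r) alone gives r = True.
(¬p) alone gives p = False.
Every clause now holds.

p=False, q=False, r=True, s=False, t=True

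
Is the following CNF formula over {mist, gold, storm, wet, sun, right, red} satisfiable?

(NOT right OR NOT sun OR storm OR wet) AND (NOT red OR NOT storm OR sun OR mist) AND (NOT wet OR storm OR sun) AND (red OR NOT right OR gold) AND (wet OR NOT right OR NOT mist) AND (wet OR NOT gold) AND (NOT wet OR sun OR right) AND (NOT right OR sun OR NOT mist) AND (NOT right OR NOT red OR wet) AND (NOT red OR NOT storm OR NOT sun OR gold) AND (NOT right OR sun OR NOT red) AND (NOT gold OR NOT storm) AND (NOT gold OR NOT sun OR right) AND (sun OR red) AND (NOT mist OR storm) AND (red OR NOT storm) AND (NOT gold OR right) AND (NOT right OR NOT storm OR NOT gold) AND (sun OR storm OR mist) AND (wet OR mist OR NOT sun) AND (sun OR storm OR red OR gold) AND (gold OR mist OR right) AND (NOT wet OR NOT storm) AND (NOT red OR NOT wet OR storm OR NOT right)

Satisfiable

Suppose wet = true.
The clause (NOT storm) is unit, so storm = false.
The clause (sun) is unit, so sun = true.
The clause (NOT mist) is unit, so mist = false.
Suppose gold = true.
The clause (right) is unit, so right = true.
The clause (NOT red) is unit, so red = false.
This assignment satisfies each clause.
A satisfying assignment: mist ↦ false, gold ↦ true, storm ↦ false, wet ↦ true, sun ↦ true, right ↦ true, red ↦ false.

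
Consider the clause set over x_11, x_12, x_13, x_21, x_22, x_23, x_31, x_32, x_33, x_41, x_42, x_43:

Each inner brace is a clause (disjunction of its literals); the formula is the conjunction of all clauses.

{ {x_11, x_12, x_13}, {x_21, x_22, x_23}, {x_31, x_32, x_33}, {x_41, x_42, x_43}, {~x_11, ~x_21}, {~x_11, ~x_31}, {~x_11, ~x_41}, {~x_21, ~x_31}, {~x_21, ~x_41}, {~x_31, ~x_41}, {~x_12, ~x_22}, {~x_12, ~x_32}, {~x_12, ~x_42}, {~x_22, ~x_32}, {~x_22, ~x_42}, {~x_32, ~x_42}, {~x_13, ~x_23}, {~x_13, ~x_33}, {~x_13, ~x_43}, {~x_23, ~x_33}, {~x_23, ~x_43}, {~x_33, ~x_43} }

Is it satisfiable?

Unsatisfiable

Case x_11 = 0:
Case x_12 = 1:
(~x_22) alone gives x_22 = 0.
(~x_32) alone gives x_32 = 0.
(~x_42) alone gives x_42 = 0.
Case x_21 = 1:
(~x_31) alone gives x_31 = 0.
(x_33) alone gives x_33 = 1.
(~x_41) alone gives x_41 = 0.
(x_43) alone gives x_43 = 1.
But (~x_43) is also a unit clause — contradiction.
So x_21 must be the other value — set x_21 = 0.
(x_23) alone gives x_23 = 1.
(~x_13) alone gives x_13 = 0.
(~x_33) alone gives x_33 = 0.
(x_31) alone gives x_31 = 1.
(~x_41) alone gives x_41 = 0.
(x_43) alone gives x_43 = 1.
But (~x_43) is also a unit clause — contradiction.
Either choice for x_21 ends in contradiction.
So x_12 must be the other value — set x_12 = 0.
(x_13) alone gives x_13 = 1.
(~x_23) alone gives x_23 = 0.
(~x_33) alone gives x_33 = 0.
(~x_43) alone gives x_43 = 0.
Case x_21 = 1:
(~x_31) alone gives x_31 = 0.
(x_32) alone gives x_32 = 1.
(~x_41) alone gives x_41 = 0.
(x_42) alone gives x_42 = 1.
But (~x_42) is also a unit clause — contradiction.
So x_21 must be the other value — set x_21 = 0.
(x_22) alone gives x_22 = 1.
(~x_32) alone gives x_32 = 0.
(x_31) alone gives x_31 = 1.
(~x_41) alone gives x_41 = 0.
(x_42) alone gives x_42 = 1.
But (~x_42) is also a unit clause — contradiction.
Either choice for x_21 ends in contradiction.
Either choice for x_12 ends in contradiction.
So x_11 must be the other value — set x_11 = 1.
(~x_21) alone gives x_21 = 0.
(~x_31) alone gives x_31 = 0.
(~x_41) alone gives x_41 = 0.
Case x_22 = 1:
(~x_12) alone gives x_12 = 0.
(~x_32) alone gives x_32 = 0.
(x_33) alone gives x_33 = 1.
(~x_42) alone gives x_42 = 0.
(x_43) alone gives x_43 = 1.
But (~x_43) is also a unit clause — contradiction.
So x_22 must be the other value — set x_22 = 0.
(x_23) alone gives x_23 = 1.
(~x_13) alone gives x_13 = 0.
(~x_33) alone gives x_33 = 0.
(x_32) alone gives x_32 = 1.
(~x_12) alone gives x_12 = 0.
(~x_42) alone gives x_42 = 0.
(x_43) alone gives x_43 = 1.
But (~x_43) is also a unit clause — contradiction.
Either choice for x_22 ends in contradiction.
Either choice for x_11 ends in contradiction.
No assignment satisfies every clause.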